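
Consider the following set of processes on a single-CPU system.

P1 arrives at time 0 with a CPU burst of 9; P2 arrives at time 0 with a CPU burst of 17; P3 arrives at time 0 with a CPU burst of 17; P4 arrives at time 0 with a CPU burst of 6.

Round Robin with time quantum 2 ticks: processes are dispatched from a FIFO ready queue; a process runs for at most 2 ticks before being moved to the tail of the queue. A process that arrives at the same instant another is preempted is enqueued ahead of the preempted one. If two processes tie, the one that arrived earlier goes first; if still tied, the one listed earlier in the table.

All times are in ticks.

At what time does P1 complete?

Timeline: | P1 0-2 | P2 2-4 | P3 4-6 | P4 6-8 | P1 8-10 | P2 10-12 | P3 12-14 | P4 14-16 | P1 16-18 | P2 18-20 | P3 20-22 | P4 22-24 | P1 24-26 | P2 26-28 | P3 28-30 | P1 30-31 | P2 31-33 | P3 33-35 | P2 35-37 | P3 37-39 | P2 39-41 | P3 41-43 | P2 43-45 | P3 45-47 | P2 47-48 | P3 48-49 |
Completion: P1=31  P2=48  P3=49  P4=24

31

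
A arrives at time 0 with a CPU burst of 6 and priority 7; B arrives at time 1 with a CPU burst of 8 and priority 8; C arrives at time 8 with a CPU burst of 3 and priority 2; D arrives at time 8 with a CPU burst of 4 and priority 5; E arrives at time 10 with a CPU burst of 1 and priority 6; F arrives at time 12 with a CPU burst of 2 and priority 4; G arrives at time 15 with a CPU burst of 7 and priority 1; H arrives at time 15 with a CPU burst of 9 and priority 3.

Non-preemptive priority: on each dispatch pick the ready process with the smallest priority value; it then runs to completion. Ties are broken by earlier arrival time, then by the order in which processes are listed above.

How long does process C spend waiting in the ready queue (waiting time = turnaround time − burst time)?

Schedule: | A 0-6 | B 6-14 | C 14-17 | G 17-24 | H 24-33 | F 33-35 | D 35-39 | E 39-40 |
Completion: A=6  B=14  C=17  D=39  E=40  F=35  G=24  H=33
Waiting(C) = turnaround − burst = 9 − 3 = 6

6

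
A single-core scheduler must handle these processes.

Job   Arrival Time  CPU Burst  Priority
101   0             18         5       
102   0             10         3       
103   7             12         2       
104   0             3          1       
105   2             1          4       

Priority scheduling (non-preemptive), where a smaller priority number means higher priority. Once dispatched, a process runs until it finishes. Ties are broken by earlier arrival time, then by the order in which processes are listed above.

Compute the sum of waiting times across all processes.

Gantt: | 104 0-3 | 102 3-13 | 103 13-25 | 105 25-26 | 101 26-44 |
Completion: 101=44  102=13  103=25  104=3  105=26
Waiting = turnaround − burst: 101=26, 102=3, 103=6, 104=0, 105=23
Total waiting = 26 + 3 + 6 + 0 + 23 = 58

58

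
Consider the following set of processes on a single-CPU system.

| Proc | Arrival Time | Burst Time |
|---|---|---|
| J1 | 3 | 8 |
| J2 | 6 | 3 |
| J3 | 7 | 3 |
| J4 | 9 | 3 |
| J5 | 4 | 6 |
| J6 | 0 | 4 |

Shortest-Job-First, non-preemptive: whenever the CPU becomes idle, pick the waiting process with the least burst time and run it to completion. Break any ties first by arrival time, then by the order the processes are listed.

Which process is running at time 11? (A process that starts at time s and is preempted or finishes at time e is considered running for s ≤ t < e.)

J2

Gantt: | J6 0-4 | J5 4-10 | J2 10-13 | J3 13-16 | J4 16-19 | J1 19-27 |
Completion: J1=27  J2=13  J3=16  J4=19  J5=10  J6=4
Turnaround (C−A): J1=24  J2=7  J3=9  J4=10  J5=6  J6=4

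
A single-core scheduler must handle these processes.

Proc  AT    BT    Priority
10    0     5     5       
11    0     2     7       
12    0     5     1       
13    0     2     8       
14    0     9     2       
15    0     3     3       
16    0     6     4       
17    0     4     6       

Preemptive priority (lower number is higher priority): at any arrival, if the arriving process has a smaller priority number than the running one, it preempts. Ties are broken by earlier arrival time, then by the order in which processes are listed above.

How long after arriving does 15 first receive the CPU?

Gantt: | 12 0-5 | 14 5-14 | 15 14-17 | 16 17-23 | 10 23-28 | 17 28-32 | 11 32-34 | 13 34-36 |
Completion: 10=28  11=34  12=5  13=36  14=14  15=17  16=23  17=32
Response(15) = first start − arrival = 14 − 0 = 14

14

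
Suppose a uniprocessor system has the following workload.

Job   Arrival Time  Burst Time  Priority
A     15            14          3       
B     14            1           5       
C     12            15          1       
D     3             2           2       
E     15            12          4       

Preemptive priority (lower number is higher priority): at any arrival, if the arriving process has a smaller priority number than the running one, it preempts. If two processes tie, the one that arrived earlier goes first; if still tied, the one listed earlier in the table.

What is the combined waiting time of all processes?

Timeline: | idle 0-3 | D 3-5 | idle 5-12 | C 12-27 | A 27-41 | E 41-53 | B 53-54 |
Completion: A=41  B=54  C=27  D=5  E=53
Waiting = turnaround − burst: A=12, B=39, C=0, D=0, E=26
Total waiting = 12 + 39 + 0 + 0 + 26 = 77

77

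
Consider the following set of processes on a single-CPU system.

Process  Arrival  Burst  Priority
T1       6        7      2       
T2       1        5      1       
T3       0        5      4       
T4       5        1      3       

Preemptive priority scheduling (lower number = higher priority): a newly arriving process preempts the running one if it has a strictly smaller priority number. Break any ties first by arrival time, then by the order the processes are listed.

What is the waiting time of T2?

Gantt: | T3 0-1 | T2 1-6 | T1 6-13 | T4 13-14 | T3 14-18 |
Completion: T1=13  T2=6  T3=18  T4=14
Turnaround (C−A): T1=7  T2=5  T3=18  T4=9
Waiting(T2) = turnaround − burst = 5 − 5 = 0

0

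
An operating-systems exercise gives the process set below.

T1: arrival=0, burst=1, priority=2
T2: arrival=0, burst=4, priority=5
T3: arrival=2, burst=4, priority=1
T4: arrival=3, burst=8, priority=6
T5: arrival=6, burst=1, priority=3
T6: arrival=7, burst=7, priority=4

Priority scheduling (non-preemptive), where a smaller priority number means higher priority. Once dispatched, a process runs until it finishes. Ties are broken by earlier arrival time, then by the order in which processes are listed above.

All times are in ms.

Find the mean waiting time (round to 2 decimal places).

4.00

Schedule: | T1 0-1 | T2 1-5 | T3 5-9 | T5 9-10 | T6 10-17 | T4 17-25 |
Completion: T1=1  T2=5  T3=9  T4=25  T5=10  T6=17
Turnaround (C−A): T1=1  T2=5  T3=7  T4=22  T5=4  T6=10
Waiting times: T1=0, T2=1, T3=3, T4=14, T5=3, T6=3
Average waiting = (0+1+3+14+3+3) / 6 = 24/6 = 4.00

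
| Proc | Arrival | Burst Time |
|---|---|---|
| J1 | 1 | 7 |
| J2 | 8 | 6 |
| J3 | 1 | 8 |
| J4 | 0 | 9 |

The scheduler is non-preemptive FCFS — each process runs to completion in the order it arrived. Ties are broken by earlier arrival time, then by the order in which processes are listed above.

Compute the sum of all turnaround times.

Timeline: | J4 0-9 | J1 9-16 | J3 16-24 | J2 24-30 |
Completion: J1=16  J2=30  J3=24  J4=9
Turnaround (C−A): J1=15  J2=22  J3=23  J4=9
Turnaround = completion − arrival: J1=15, J2=22, J3=23, J4=9
Total turnaround = 15 + 22 + 23 + 9 = 69

69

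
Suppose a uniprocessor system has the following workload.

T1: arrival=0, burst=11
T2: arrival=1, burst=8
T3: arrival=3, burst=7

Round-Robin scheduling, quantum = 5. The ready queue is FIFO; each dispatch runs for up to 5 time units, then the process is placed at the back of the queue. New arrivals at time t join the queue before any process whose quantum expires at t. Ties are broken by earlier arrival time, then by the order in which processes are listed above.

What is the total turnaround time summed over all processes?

Schedule: | T1 0-5 | T2 5-10 | T3 10-15 | T1 15-20 | T2 20-23 | T3 23-25 | T1 25-26 |
Completion: T1=26  T2=23  T3=25
Turnaround = completion − arrival: T1=26, T2=22, T3=22
Total turnaround = 26 + 22 + 22 = 70

70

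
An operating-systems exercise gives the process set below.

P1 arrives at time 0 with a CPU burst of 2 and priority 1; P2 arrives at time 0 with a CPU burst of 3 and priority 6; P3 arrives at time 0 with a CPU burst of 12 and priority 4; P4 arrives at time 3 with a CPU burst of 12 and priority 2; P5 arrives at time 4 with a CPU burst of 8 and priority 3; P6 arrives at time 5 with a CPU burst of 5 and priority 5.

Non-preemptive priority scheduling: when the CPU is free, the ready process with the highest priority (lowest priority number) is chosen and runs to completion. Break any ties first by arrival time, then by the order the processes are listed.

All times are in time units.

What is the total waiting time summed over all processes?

Gantt: | P1 0-2 | P3 2-14 | P4 14-26 | P5 26-34 | P6 34-39 | P2 39-42 |
Completion: P1=2  P2=42  P3=14  P4=26  P5=34  P6=39
Turnaround (C−A): P1=2  P2=42  P3=14  P4=23  P5=30  P6=34
Waiting = turnaround − burst: P1=0, P2=39, P3=2, P4=11, P5=22, P6=29
Total waiting = 0 + 39 + 2 + 11 + 22 + 29 = 103

103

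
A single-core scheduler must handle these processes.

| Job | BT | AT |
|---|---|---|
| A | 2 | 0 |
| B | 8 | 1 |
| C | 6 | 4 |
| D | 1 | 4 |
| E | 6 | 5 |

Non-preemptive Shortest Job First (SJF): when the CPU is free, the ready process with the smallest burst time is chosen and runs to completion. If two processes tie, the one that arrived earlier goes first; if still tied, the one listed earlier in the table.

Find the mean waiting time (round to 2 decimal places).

5.20

Schedule: | A 0-2 | B 2-10 | D 10-11 | C 11-17 | E 17-23 |
Completion: A=2  B=10  C=17  D=11  E=23
Turnaround (C−A): A=2  B=9  C=13  D=7  E=18
Waiting times: A=0, B=1, C=7, D=6, E=12
Average waiting = (0+1+7+6+12) / 5 = 26/5 = 5.20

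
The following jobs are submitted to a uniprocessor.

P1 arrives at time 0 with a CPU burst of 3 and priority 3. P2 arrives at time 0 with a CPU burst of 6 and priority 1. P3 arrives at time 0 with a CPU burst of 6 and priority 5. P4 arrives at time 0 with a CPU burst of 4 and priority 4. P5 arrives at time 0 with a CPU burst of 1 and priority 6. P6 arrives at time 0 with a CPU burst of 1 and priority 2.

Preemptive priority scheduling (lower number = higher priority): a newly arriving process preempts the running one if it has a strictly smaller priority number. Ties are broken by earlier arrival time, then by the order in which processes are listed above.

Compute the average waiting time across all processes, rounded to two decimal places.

9.50

Schedule: | P2 0-6 | P6 6-7 | P1 7-10 | P4 10-14 | P3 14-20 | P5 20-21 |
Completion: P1=10  P2=6  P3=20  P4=14  P5=21  P6=7
Waiting times: P1=7, P2=0, P3=14, P4=10, P5=20, P6=6
Average waiting = (7+0+14+10+20+6) / 6 = 57/6 = 9.50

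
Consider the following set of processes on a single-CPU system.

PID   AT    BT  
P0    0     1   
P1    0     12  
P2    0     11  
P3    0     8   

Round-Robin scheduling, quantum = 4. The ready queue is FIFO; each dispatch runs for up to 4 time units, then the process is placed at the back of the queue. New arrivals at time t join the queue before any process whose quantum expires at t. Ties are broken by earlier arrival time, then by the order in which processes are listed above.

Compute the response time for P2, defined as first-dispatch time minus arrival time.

5

Schedule: | P0 0-1 | P1 1-5 | P2 5-9 | P3 9-13 | P1 13-17 | P2 17-21 | P3 21-25 | P1 25-29 | P2 29-32 |
Completion: P0=1  P1=29  P2=32  P3=25
Turnaround (C−A): P0=1  P1=29  P2=32  P3=25
Response(P2) = first start − arrival = 5 − 0 = 5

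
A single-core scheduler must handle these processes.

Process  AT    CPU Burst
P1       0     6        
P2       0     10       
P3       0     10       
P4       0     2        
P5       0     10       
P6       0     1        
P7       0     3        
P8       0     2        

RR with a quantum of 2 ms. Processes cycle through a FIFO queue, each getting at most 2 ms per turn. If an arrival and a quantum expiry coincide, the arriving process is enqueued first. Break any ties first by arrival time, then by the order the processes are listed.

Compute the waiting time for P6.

10

Gantt: | P1 0-2 | P2 2-4 | P3 4-6 | P4 6-8 | P5 8-10 | P6 10-11 | P7 11-13 | P8 13-15 | P1 15-17 | P2 17-19 | P3 19-21 | P5 21-23 | P7 23-24 | P1 24-26 | P2 26-28 | P3 28-30 | P5 30-32 | P2 32-34 | P3 34-36 | P5 36-38 | P2 38-40 | P3 40-42 | P5 42-44 |
Completion: P1=26  P2=40  P3=42  P4=8  P5=44  P6=11  P7=24  P8=15
Turnaround (C−A): P1=26  P2=40  P3=42  P4=8  P5=44  P6=11  P7=24  P8=15
Waiting(P6) = turnaround − burst = 11 − 1 = 10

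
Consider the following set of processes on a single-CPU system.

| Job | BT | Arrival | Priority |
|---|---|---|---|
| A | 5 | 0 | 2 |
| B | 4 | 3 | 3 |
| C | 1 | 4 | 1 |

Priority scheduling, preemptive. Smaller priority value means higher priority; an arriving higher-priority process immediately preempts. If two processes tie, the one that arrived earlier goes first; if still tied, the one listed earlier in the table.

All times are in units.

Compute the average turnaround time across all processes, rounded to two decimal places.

4.67

Gantt: | A 0-4 | C 4-5 | A 5-6 | B 6-10 |
Completion: A=6  B=10  C=5
Turnaround times: A=6, B=7, C=1
Average turnaround = (6+7+1) / 3 = 14/3 = 4.67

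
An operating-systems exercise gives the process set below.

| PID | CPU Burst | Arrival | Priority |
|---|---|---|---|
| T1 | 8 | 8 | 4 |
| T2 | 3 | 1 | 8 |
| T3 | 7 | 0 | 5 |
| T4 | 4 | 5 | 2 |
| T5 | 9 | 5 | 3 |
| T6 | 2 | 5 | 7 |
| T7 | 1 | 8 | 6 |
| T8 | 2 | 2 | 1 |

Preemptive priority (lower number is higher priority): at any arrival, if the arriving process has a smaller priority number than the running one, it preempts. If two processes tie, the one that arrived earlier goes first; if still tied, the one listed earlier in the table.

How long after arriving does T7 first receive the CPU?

Schedule: | T3 0-2 | T8 2-4 | T3 4-5 | T4 5-9 | T5 9-18 | T1 18-26 | T3 26-30 | T7 30-31 | T6 31-33 | T2 33-36 |
Completion: T1=26  T2=36  T3=30  T4=9  T5=18  T6=33  T7=31  T8=4
Turnaround (C−A): T1=18  T2=35  T3=30  T4=4  T5=13  T6=28  T7=23  T8=2
Response(T7) = first start − arrival = 30 − 8 = 22

22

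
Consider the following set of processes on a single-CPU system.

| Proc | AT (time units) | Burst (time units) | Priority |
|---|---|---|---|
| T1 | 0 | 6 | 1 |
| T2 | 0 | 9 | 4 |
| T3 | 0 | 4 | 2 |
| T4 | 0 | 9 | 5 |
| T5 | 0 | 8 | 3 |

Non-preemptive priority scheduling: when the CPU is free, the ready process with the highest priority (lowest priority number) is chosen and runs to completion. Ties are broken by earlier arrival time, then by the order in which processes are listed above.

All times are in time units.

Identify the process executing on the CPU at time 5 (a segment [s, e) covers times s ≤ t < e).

T1

Gantt: | T1 0-6 | T3 6-10 | T5 10-18 | T2 18-27 | T4 27-36 |
Completion: T1=6  T2=27  T3=10  T4=36  T5=18
Turnaround (C−A): T1=6  T2=27  T3=10  T4=36  T5=18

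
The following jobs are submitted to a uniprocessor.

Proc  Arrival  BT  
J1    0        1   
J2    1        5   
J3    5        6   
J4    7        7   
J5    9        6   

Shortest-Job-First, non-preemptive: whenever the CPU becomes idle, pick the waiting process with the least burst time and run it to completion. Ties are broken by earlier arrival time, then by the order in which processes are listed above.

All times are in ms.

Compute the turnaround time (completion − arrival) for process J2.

Schedule: | J1 0-1 | J2 1-6 | J3 6-12 | J5 12-18 | J4 18-25 |
Completion: J1=1  J2=6  J3=12  J4=25  J5=18
Turnaround (C−A): J1=1  J2=5  J3=7  J4=18  J5=9
Turnaround(J2) = completion − arrival = 6 − 1 = 5

5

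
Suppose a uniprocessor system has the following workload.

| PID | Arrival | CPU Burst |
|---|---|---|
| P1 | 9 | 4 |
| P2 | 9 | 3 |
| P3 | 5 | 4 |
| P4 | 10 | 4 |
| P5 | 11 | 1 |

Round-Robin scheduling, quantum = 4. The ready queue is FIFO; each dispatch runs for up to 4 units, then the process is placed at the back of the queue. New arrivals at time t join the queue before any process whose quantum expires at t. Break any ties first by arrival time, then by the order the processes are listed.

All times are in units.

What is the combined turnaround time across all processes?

35

Schedule: | idle 0-5 | P3 5-9 | P1 9-13 | P2 13-16 | P4 16-20 | P5 20-21 |
Completion: P1=13  P2=16  P3=9  P4=20  P5=21
Turnaround = completion − arrival: P1=4, P2=7, P3=4, P4=10, P5=10
Total turnaround = 4 + 7 + 4 + 10 + 10 = 35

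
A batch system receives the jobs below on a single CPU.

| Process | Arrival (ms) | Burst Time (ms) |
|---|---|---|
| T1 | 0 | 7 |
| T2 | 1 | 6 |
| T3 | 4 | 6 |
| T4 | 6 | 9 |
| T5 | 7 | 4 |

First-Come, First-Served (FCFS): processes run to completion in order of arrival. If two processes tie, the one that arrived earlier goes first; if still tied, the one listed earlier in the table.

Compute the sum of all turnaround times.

Gantt: | T1 0-7 | T2 7-13 | T3 13-19 | T4 19-28 | T5 28-32 |
Completion: T1=7  T2=13  T3=19  T4=28  T5=32
Turnaround (C−A): T1=7  T2=12  T3=15  T4=22  T5=25
Turnaround = completion − arrival: T1=7, T2=12, T3=15, T4=22, T5=25
Total turnaround = 7 + 12 + 15 + 22 + 25 = 81

81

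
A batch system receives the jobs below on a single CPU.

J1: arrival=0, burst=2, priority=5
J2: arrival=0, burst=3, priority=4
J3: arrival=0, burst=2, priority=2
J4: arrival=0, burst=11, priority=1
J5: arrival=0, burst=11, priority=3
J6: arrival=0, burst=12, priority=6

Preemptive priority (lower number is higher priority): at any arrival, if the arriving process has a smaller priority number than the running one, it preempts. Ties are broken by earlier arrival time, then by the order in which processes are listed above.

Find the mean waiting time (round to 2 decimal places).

17.33

Schedule: | J4 0-11 | J3 11-13 | J5 13-24 | J2 24-27 | J1 27-29 | J6 29-41 |
Completion: J1=29  J2=27  J3=13  J4=11  J5=24  J6=41
Turnaround (C−A): J1=29  J2=27  J3=13  J4=11  J5=24  J6=41
Waiting times: J1=27, J2=24, J3=11, J4=0, J5=13, J6=29
Average waiting = (27+24+11+0+13+29) / 6 = 104/6 = 17.33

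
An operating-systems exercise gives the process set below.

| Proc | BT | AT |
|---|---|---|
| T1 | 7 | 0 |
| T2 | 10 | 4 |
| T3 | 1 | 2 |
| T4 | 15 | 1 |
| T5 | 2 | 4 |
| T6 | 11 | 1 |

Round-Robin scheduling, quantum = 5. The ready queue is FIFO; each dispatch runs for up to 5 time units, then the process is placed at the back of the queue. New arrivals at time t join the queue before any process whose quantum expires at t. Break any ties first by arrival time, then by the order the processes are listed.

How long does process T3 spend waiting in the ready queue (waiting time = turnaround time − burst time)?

13

Schedule: | T1 0-5 | T4 5-10 | T6 10-15 | T3 15-16 | T2 16-21 | T5 21-23 | T1 23-25 | T4 25-30 | T6 30-35 | T2 35-40 | T4 40-45 | T6 45-46 |
Completion: T1=25  T2=40  T3=16  T4=45  T5=23  T6=46
Turnaround (C−A): T1=25  T2=36  T3=14  T4=44  T5=19  T6=45
Waiting(T3) = turnaround − burst = 14 − 1 = 13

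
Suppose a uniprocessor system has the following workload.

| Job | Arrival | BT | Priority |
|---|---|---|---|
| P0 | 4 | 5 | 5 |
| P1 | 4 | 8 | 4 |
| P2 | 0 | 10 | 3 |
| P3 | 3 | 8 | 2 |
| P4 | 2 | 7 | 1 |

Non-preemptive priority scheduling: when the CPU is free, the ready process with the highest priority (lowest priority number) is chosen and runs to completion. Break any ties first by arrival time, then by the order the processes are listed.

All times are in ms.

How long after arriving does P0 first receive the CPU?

Timeline: | P2 0-10 | P4 10-17 | P3 17-25 | P1 25-33 | P0 33-38 |
Completion: P0=38  P1=33  P2=10  P3=25  P4=17
Turnaround (C−A): P0=34  P1=29  P2=10  P3=22  P4=15
Response(P0) = first start − arrival = 33 − 4 = 29

29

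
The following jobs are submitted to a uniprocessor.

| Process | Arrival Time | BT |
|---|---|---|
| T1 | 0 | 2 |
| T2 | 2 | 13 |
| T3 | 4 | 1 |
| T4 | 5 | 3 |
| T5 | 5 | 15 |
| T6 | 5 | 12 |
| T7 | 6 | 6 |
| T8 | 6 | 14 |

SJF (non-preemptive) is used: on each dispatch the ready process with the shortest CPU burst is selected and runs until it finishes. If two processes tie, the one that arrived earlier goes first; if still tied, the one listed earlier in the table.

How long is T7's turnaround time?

Schedule: | T1 0-2 | T2 2-15 | T3 15-16 | T4 16-19 | T7 19-25 | T6 25-37 | T8 37-51 | T5 51-66 |
Completion: T1=2  T2=15  T3=16  T4=19  T5=66  T6=37  T7=25  T8=51
Turnaround (C−A): T1=2  T2=13  T3=12  T4=14  T5=61  T6=32  T7=19  T8=45
Turnaround(T7) = completion − arrival = 25 − 6 = 19

19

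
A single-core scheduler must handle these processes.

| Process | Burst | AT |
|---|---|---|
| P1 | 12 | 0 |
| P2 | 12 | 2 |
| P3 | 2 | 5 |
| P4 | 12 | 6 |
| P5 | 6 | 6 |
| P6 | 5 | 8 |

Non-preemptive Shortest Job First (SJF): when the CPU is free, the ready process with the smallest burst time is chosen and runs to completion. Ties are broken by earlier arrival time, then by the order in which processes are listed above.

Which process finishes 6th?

Timeline: | P1 0-12 | P3 12-14 | P6 14-19 | P5 19-25 | P2 25-37 | P4 37-49 |
Completion: P1=12  P2=37  P3=14  P4=49  P5=25  P6=19
Finish order: P1 → P3 → P6 → P5 → P2 → P4

P4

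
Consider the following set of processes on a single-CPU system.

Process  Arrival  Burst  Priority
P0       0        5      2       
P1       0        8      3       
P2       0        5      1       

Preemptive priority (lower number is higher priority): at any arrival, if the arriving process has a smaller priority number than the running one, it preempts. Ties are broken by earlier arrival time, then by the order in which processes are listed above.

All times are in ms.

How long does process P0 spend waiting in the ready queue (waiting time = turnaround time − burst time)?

5

Timeline: | P2 0-5 | P0 5-10 | P1 10-18 |
Completion: P0=10  P1=18  P2=5
Waiting(P0) = turnaround − burst = 10 − 5 = 5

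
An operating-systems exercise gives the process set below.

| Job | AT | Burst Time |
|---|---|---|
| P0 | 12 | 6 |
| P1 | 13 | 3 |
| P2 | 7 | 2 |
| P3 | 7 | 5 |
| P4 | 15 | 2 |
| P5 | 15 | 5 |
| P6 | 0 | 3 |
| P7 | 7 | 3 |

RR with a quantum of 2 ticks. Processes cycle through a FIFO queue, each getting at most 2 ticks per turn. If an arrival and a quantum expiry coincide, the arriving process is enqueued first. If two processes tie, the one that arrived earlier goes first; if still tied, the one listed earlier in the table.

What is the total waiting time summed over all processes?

Schedule: | P6 0-3 | idle 3-7 | P2 7-9 | P3 9-11 | P7 11-13 | P3 13-15 | P0 15-17 | P1 17-19 | P7 19-20 | P4 20-22 | P5 22-24 | P3 24-25 | P0 25-27 | P1 27-28 | P5 28-30 | P0 30-32 | P5 32-33 |
Completion: P0=32  P1=28  P2=9  P3=25  P4=22  P5=33  P6=3  P7=20
Turnaround (C−A): P0=20  P1=15  P2=2  P3=18  P4=7  P5=18  P6=3  P7=13
Waiting = turnaround − burst: P0=14, P1=12, P2=0, P3=13, P4=5, P5=13, P6=0, P7=10
Total waiting = 14 + 12 + 0 + 13 + 5 + 13 + 0 + 10 = 67

67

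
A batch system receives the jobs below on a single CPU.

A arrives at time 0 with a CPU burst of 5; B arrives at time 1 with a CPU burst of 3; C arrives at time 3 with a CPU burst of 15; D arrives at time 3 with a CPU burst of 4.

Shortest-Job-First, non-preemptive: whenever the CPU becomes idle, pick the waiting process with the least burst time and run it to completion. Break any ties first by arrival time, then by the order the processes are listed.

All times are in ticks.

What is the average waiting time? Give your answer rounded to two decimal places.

4.50

Timeline: | A 0-5 | B 5-8 | D 8-12 | C 12-27 |
Completion: A=5  B=8  C=27  D=12
Waiting times: A=0, B=4, C=9, D=5
Average waiting = (0+4+9+5) / 4 = 18/4 = 4.50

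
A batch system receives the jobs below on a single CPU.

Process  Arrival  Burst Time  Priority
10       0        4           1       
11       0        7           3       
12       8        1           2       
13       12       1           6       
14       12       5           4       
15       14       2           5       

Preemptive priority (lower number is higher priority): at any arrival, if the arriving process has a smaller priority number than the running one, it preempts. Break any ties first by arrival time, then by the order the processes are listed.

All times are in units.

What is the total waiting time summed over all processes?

Schedule: | 10 0-4 | 11 4-8 | 12 8-9 | 11 9-12 | 14 12-17 | 15 17-19 | 13 19-20 |
Completion: 10=4  11=12  12=9  13=20  14=17  15=19
Waiting = turnaround − burst: 10=0, 11=5, 12=0, 13=7, 14=0, 15=3
Total waiting = 0 + 5 + 0 + 7 + 0 + 3 = 15

15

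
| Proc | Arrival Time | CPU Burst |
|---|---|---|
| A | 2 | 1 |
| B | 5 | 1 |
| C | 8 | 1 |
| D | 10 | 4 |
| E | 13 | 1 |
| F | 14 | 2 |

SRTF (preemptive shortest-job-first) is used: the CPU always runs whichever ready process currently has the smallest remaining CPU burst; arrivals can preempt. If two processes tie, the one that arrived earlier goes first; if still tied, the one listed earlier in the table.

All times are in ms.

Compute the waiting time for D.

Schedule: | idle 0-2 | A 2-3 | idle 3-5 | B 5-6 | idle 6-8 | C 8-9 | idle 9-10 | D 10-14 | E 14-15 | F 15-17 |
Completion: A=3  B=6  C=9  D=14  E=15  F=17
Turnaround (C−A): A=1  B=1  C=1  D=4  E=2  F=3
Waiting(D) = turnaround − burst = 4 − 4 = 0

0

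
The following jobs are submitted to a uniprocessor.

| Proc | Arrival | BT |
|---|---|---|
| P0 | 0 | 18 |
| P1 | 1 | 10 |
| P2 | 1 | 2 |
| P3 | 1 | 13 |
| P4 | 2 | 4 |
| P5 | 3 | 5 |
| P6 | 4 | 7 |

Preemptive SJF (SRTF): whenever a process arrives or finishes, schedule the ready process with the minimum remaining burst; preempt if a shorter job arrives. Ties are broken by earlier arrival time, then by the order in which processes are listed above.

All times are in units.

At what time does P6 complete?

19

Schedule: | P0 0-1 | P2 1-3 | P4 3-7 | P5 7-12 | P6 12-19 | P1 19-29 | P3 29-42 | P0 42-59 |
Completion: P0=59  P1=29  P2=3  P3=42  P4=7  P5=12  P6=19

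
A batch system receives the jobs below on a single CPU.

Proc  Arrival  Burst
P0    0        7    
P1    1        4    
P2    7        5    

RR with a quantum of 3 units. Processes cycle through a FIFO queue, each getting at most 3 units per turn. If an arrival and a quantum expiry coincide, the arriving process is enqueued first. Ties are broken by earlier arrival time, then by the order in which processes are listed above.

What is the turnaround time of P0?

Gantt: | P0 0-3 | P1 3-6 | P0 6-9 | P1 9-10 | P2 10-13 | P0 13-14 | P2 14-16 |
Completion: P0=14  P1=10  P2=16
Turnaround (C−A): P0=14  P1=9  P2=9
Turnaround(P0) = completion − arrival = 14 − 0 = 14

14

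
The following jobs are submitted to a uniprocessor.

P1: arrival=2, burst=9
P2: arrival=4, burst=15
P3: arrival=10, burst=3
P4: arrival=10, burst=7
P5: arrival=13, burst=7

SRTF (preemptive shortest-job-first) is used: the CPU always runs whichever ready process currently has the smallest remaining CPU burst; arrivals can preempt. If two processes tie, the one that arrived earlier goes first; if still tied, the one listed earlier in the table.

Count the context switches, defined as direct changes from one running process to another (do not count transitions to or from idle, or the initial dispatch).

4

Gantt: | idle 0-2 | P1 2-11 | P3 11-14 | P4 14-21 | P5 21-28 | P2 28-43 |
Completion: P1=11  P2=43  P3=14  P4=21  P5=28
Turnaround (C−A): P1=9  P2=39  P3=4  P4=11  P5=15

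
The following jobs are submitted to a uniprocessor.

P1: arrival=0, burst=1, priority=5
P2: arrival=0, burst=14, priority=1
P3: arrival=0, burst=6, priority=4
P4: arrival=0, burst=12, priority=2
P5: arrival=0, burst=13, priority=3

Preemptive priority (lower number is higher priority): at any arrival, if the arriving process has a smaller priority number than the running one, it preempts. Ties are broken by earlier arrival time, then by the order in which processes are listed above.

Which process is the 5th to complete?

Timeline: | P2 0-14 | P4 14-26 | P5 26-39 | P3 39-45 | P1 45-46 |
Completion: P1=46  P2=14  P3=45  P4=26  P5=39
Finish order: P2 → P4 → P5 → P3 → P1

P1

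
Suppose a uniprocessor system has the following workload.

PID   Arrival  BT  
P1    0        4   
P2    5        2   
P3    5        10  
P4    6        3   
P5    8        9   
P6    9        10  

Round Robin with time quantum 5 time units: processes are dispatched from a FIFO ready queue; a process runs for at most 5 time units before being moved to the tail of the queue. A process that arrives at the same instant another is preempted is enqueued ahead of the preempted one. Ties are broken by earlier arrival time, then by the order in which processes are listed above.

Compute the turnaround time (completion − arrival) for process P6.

Gantt: | P1 0-4 | idle 4-5 | P2 5-7 | P3 7-12 | P4 12-15 | P5 15-20 | P6 20-25 | P3 25-30 | P5 30-34 | P6 34-39 |
Completion: P1=4  P2=7  P3=30  P4=15  P5=34  P6=39
Turnaround (C−A): P1=4  P2=2  P3=25  P4=9  P5=26  P6=30
Turnaround(P6) = completion − arrival = 39 − 9 = 30

30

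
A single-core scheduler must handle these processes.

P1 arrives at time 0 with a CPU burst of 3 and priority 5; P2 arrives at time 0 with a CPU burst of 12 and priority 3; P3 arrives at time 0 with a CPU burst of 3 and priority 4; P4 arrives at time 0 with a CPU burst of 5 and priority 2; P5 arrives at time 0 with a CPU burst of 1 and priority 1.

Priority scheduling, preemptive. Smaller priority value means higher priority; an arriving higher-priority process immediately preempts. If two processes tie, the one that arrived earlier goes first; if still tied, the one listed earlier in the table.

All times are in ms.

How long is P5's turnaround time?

Schedule: | P5 0-1 | P4 1-6 | P2 6-18 | P3 18-21 | P1 21-24 |
Completion: P1=24  P2=18  P3=21  P4=6  P5=1
Turnaround (C−A): P1=24  P2=18  P3=21  P4=6  P5=1
Turnaround(P5) = completion − arrival = 1 − 0 = 1

1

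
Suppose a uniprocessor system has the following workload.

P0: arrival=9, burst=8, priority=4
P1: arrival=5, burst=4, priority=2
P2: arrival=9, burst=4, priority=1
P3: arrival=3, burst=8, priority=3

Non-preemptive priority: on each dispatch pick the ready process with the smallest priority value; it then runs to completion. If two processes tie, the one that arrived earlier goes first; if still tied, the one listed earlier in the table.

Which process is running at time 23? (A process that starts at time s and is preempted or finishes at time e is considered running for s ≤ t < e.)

P0

Timeline: | idle 0-3 | P3 3-11 | P2 11-15 | P1 15-19 | P0 19-27 |
Completion: P0=27  P1=19  P2=15  P3=11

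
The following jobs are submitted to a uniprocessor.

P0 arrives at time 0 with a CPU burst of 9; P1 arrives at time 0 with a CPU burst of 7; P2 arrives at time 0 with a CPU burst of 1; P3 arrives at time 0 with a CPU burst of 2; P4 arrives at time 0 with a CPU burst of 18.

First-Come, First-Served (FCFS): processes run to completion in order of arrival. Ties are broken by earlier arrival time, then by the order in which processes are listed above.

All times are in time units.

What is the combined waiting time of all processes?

Gantt: | P0 0-9 | P1 9-16 | P2 16-17 | P3 17-19 | P4 19-37 |
Completion: P0=9  P1=16  P2=17  P3=19  P4=37
Turnaround (C−A): P0=9  P1=16  P2=17  P3=19  P4=37
Waiting = turnaround − burst: P0=0, P1=9, P2=16, P3=17, P4=19
Total waiting = 0 + 9 + 16 + 17 + 19 = 61

61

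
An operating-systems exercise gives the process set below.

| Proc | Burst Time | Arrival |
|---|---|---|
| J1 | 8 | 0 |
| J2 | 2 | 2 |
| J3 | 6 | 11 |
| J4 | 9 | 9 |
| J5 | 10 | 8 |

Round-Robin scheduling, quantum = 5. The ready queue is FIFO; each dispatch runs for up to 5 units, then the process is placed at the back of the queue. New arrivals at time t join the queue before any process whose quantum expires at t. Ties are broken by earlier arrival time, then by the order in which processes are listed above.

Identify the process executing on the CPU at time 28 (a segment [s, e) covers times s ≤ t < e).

Timeline: | J1 0-5 | J2 5-7 | J1 7-10 | J5 10-15 | J4 15-20 | J3 20-25 | J5 25-30 | J4 30-34 | J3 34-35 |
Completion: J1=10  J2=7  J3=35  J4=34  J5=30

J5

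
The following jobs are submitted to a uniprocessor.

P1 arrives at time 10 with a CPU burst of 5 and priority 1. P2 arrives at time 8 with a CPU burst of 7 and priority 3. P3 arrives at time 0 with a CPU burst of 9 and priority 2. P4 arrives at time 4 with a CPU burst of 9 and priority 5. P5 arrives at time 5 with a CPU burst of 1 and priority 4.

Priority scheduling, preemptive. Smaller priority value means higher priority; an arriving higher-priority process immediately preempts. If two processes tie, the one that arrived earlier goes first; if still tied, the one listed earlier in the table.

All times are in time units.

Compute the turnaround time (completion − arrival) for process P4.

Timeline: | P3 0-9 | P2 9-10 | P1 10-15 | P2 15-21 | P5 21-22 | P4 22-31 |
Completion: P1=15  P2=21  P3=9  P4=31  P5=22
Turnaround (C−A): P1=5  P2=13  P3=9  P4=27  P5=17
Turnaround(P4) = completion − arrival = 31 − 4 = 27

27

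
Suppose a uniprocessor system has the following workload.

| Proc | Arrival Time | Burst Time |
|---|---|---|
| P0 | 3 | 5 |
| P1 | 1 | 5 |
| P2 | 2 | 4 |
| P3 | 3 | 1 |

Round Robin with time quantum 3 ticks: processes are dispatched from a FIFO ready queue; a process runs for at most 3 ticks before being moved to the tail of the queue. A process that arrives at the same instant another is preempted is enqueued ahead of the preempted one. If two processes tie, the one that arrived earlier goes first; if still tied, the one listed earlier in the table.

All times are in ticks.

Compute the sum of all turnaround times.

45

Gantt: | idle 0-1 | P1 1-4 | P2 4-7 | P0 7-10 | P3 10-11 | P1 11-13 | P2 13-14 | P0 14-16 |
Completion: P0=16  P1=13  P2=14  P3=11
Turnaround (C−A): P0=13  P1=12  P2=12  P3=8
Turnaround = completion − arrival: P0=13, P1=12, P2=12, P3=8
Total turnaround = 13 + 12 + 12 + 8 = 45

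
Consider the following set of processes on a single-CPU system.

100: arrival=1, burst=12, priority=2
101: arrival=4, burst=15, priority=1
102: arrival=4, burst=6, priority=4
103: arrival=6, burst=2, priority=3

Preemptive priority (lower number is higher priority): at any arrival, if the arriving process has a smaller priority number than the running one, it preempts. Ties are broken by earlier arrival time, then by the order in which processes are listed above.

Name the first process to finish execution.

101

Schedule: | idle 0-1 | 100 1-4 | 101 4-19 | 100 19-28 | 103 28-30 | 102 30-36 |
Completion: 100=28  101=19  102=36  103=30
Turnaround (C−A): 100=27  101=15  102=32  103=24
Finish order: 101 → 100 → 103 → 102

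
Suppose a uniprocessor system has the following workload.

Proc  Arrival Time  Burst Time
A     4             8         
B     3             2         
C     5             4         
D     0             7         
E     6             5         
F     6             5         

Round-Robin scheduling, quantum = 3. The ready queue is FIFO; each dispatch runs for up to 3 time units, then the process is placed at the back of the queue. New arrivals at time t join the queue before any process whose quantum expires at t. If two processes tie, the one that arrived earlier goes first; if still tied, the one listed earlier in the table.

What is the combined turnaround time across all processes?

Schedule: | D 0-3 | B 3-5 | D 5-8 | A 8-11 | C 11-14 | E 14-17 | F 17-20 | D 20-21 | A 21-24 | C 24-25 | E 25-27 | F 27-29 | A 29-31 |
Completion: A=31  B=5  C=25  D=21  E=27  F=29
Turnaround = completion − arrival: A=27, B=2, C=20, D=21, E=21, F=23
Total turnaround = 27 + 2 + 20 + 21 + 21 + 23 = 114

114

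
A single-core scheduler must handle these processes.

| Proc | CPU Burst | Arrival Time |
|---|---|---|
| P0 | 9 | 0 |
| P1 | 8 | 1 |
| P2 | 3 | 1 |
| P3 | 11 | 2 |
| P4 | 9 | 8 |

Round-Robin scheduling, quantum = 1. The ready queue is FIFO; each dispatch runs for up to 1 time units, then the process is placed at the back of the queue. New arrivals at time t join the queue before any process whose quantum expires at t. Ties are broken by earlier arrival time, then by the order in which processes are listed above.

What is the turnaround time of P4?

Schedule: | P0 0-1 | P1 1-2 | P2 2-3 | P0 3-4 | P3 4-5 | P1 5-6 | P2 6-7 | P0 7-8 | P3 8-9 | P1 9-10 | P2 10-11 | P4 11-12 | P0 12-13 | P3 13-14 | P1 14-15 | P4 15-16 | P0 16-17 | P3 17-18 | P1 18-19 | P4 19-20 | P0 20-21 | P3 21-22 | P1 22-23 | P4 23-24 | P0 24-25 | P3 25-26 | P1 26-27 | P4 27-28 | P0 28-29 | P3 29-30 | P1 30-31 | P4 31-32 | P0 32-33 | P3 33-34 | P4 34-35 | P3 35-36 | P4 36-37 | P3 37-38 | P4 38-39 | P3 39-40 |
Completion: P0=33  P1=31  P2=11  P3=40  P4=39
Turnaround(P4) = completion − arrival = 39 − 8 = 31

31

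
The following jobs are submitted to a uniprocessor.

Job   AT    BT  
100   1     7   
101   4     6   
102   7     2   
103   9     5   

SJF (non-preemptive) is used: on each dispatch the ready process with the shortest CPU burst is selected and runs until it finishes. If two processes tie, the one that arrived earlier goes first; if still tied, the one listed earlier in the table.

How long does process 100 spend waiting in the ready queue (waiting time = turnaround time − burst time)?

0

Schedule: | idle 0-1 | 100 1-8 | 102 8-10 | 103 10-15 | 101 15-21 |
Completion: 100=8  101=21  102=10  103=15
Turnaround (C−A): 100=7  101=17  102=3  103=6
Waiting(100) = turnaround − burst = 7 − 7 = 0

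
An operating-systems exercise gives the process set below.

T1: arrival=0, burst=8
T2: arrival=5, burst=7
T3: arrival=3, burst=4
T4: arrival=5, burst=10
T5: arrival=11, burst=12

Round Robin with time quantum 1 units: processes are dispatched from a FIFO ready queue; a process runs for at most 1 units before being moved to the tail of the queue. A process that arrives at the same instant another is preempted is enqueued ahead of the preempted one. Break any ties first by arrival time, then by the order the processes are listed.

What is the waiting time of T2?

Gantt: | T1 0-3 | T3 3-4 | T1 4-5 | T3 5-6 | T2 6-7 | T4 7-8 | T1 8-9 | T3 9-10 | T2 10-11 | T4 11-12 | T1 12-13 | T3 13-14 | T5 14-15 | T2 15-16 | T4 16-17 | T1 17-18 | T5 18-19 | T2 19-20 | T4 20-21 | T1 21-22 | T5 22-23 | T2 23-24 | T4 24-25 | T5 25-26 | T2 26-27 | T4 27-28 | T5 28-29 | T2 29-30 | T4 30-31 | T5 31-32 | T4 32-33 | T5 33-34 | T4 34-35 | T5 35-36 | T4 36-37 | T5 37-41 |
Completion: T1=22  T2=30  T3=14  T4=37  T5=41
Turnaround (C−A): T1=22  T2=25  T3=11  T4=32  T5=30
Waiting(T2) = turnaround − burst = 25 − 7 = 18

18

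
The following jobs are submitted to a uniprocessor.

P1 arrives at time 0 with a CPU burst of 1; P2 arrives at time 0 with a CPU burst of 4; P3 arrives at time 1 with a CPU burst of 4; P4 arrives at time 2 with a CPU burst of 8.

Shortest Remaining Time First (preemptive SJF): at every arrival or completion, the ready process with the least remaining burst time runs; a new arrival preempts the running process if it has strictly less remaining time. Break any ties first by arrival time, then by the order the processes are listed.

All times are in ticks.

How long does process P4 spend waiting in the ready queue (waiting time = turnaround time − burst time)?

7

Gantt: | P1 0-1 | P2 1-5 | P3 5-9 | P4 9-17 |
Completion: P1=1  P2=5  P3=9  P4=17
Waiting(P4) = turnaround − burst = 15 − 8 = 7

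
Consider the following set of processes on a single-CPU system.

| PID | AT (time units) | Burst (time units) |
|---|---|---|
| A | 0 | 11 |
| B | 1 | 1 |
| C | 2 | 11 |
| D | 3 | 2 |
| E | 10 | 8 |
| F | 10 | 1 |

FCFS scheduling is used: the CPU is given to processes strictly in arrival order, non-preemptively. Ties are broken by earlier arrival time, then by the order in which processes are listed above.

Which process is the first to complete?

Gantt: | A 0-11 | B 11-12 | C 12-23 | D 23-25 | E 25-33 | F 33-34 |
Completion: A=11  B=12  C=23  D=25  E=33  F=34
Finish order: A → B → C → D → E → F

A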